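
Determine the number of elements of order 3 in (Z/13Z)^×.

2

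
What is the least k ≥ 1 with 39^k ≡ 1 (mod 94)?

46

ord(39) | φ(94) = φ(2)·φ(47) = 1·46 = 46 = 2 · 23.
Divisors of 46: 1, 2, 23, 46.
Compute 39^d (mod 94) for the divisors d until we hit 1:
39^1 ≡ 39 (mod 94)
39^2 ≡ 17 (mod 94)
39^23 ≡ 93 (mod 94)
39^46 ≡ 1 (mod 94) ✓
The smallest such exponent is 46, so the order of 39 is 46.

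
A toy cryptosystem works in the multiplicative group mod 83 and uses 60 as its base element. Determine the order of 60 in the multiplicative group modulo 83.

82

By Lagrange's theorem, ord_83(60) divides φ(83) = 83 − 1 = 82 = 2 · 41.
Divisors of 82: 1, 2, 41, 82.
Evaluate successive powers at the divisors of 82:
60^1 ≡ 60
60^2 ≡ 31
60^41 ≡ 82
60^82 ≡ 1
The smallest such exponent is 82, so the order of 60 is 82.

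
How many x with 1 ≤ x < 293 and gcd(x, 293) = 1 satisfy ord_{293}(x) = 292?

144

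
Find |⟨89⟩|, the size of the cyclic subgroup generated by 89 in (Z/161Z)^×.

66

Since 89 ∈ (Z/161Z)^×, its order divides φ(161) = φ(7·23) = (7−1)·(23−1) = 6·22 = 132 = 2^2 · 3 · 11.
Divisors of 132: 1, 2, 3, 4, 6, 11, 12, 22, 33, 44, 66, 132.
Compute 89^d (mod 161) for the divisors d until we hit 1:
89^1 ≡ 89 (mod 161)
89^2 ≡ 32 (mod 161)
89^3 ≡ 111 (mod 161)
89^4 ≡ 58 (mod 161)
89^6 ≡ 85 (mod 161)
89^11 ≡ 45 (mod 161)
89^12 ≡ 141 (mod 161)
89^22 ≡ 93 (mod 161)
89^33 ≡ 160 (mod 161)
89^44 ≡ 116 (mod 161)
89^66 ≡ 1 (mod 161) ✓
The smallest such exponent is 66, so the order of 89 is 66.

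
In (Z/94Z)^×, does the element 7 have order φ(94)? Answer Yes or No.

φ(94) = φ(2)·φ(47) = 1·46 = 46 = 2 · 23.
An element g generates (Z/94Z)^× iff g^(46/q) ≢ 1 (mod 94) for each prime q ∈ {2, 23}.
7^23 ≡ 1 (mod 94)  [q = 2: ≡ 1 ✗]
7^2 ≡ 49 (mod 94)  [q = 23: ≢ 1 ✓]
7^23 ≡ 1 shows ord(7) | 23, strictly less than φ(94); not a primitive root.

No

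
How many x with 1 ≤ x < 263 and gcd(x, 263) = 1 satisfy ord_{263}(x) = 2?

1

φ(263) = 263 − 1 = 262 = 2 · 131.
In a cyclic group of order 262, there are φ(d) elements of order d for each divisor d of 262, and zero for non-divisors.
2 | 262, and φ(2) = 2 − 1 = 1.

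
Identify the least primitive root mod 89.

3

φ(89) = 89 − 1 = 88 = 2^3 · 11.
g is a primitive root iff g^(88/q) ≢ 1 (mod 89) for each prime q ∈ {2, 11}.
g = 2: 2^44 ≡ 1 — hits 1, so not a primitive root.
g = 3: 3^44 ≡ 88; 3^8 ≡ 64 — none is 1, so 3 is a primitive root.
The smallest primitive root modulo 89 is 3.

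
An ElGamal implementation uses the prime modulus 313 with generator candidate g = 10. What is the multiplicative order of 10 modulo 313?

312

The order of 10 must divide φ(313) = 313 − 1 = 312 = 2^3 · 3 · 13.
Divisors of 312: 1, 2, 3, 4, 6, 8, 12, 13, 24, 26, 39, 52, 78, 104, 156, 312.
Check 10^d mod 313 for each divisor in increasing order:
10^1 ≡ 10 (mod 313)
10^2 ≡ 100 (mod 313)
10^3 ≡ 61 (mod 313)
10^4 ≡ 297 (mod 313)
10^6 ≡ 278 (mod 313)
10^8 ≡ 256 (mod 313)
10^12 ≡ 286 (mod 313)
10^13 ≡ 43 (mod 313)
10^24 ≡ 103 (mod 313)
10^26 ≡ 284 (mod 313)
10^39 ≡ 5 (mod 313)
10^52 ≡ 215 (mod 313)
10^78 ≡ 25 (mod 313)
10^104 ≡ 214 (mod 313)
10^156 ≡ 312 (mod 313)
10^312 ≡ 1 (mod 313) ✓
So ord_313(10) = 312.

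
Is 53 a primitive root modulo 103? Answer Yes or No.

Yes

φ(103) = 103 − 1 = 102 = 2 · 3 · 17.
Test 53^(102/q) mod 103 for each prime factor q of 102:
53^51 ≡ 102 (mod 103)  [q = 2: ≢ 1 ✓]
53^34 ≡ 56 (mod 103)  [q = 3: ≢ 1 ✓]
53^6 ≡ 13 (mod 103)  [q = 17: ≢ 1 ✓]
None equal 1, so ord_103(53) = 102: 53 is a primitive root.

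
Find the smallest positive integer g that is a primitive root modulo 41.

6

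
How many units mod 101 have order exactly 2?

φ(101) = 101 − 1 = 100 = 2^2 · 5^2.
In a cyclic group of order 100, there are φ(d) elements of order d for each divisor d of 100, and zero for non-divisors.
2 | 100, and φ(2) = 2 − 1 = 1.

1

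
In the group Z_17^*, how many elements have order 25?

0

φ(17) = 17 − 1 = 16 = 2^4.
Since (Z/17Z)^× is cyclic of order 16, the number of elements of order d is φ(d) when d | 16 and 0 otherwise.
Here 16 is not a multiple of 25, so there are no elements of order 25.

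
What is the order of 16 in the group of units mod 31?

The order of 16 must divide φ(31) = 31 − 1 = 30 = 2 · 3 · 5.
Divisors of 30: 1, 2, 3, 5, 6, 10, 15, 30.
Compute 16^d (mod 31) for the divisors d until we hit 1:
16^1 ≡ 16
16^2 ≡ 8
16^3 ≡ 4
16^5 ≡ 1
Hence ord(16) = 5.

5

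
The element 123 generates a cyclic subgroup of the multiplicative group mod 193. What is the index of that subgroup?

1

By Lagrange's theorem, ord_193(123) divides φ(193) = 193 − 1 = 192 = 2^6 · 3.
Divisors of 192: 1, 2, 3, 4, 6, 8, 12, 16, 24, 32, 48, 64, 96, 192.
Test each divisor d:
123^1 ≡ 123 (mod 193)
123^2 ≡ 75 (mod 193)
123^3 ≡ 154 (mod 193)
123^4 ≡ 28 (mod 193)
123^6 ≡ 170 (mod 193)
123^8 ≡ 12 (mod 193)
123^12 ≡ 143 (mod 193)
123^16 ≡ 144 (mod 193)
123^24 ≡ 184 (mod 193)
123^32 ≡ 85 (mod 193)
123^48 ≡ 81 (mod 193)
123^64 ≡ 84 (mod 193)
123^96 ≡ 192 (mod 193)
123^192 ≡ 1 (mod 193) ✓
So ord_193(123) = 192, hence |⟨123⟩| = 192.
Index = |(Z/193Z)^×| / |⟨123⟩| = 192 / 192 = 1.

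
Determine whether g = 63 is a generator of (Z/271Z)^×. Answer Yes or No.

No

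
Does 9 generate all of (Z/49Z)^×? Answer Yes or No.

No

φ(49) = φ(7^2) = 7·(7−1) = 42 = 2 · 3 · 7.
Test 9^(42/q) mod 49 for each prime factor q of 42:
9^21 ≡ 1 (mod 49)  [q = 2: ≡ 1 ✗]
9^14 ≡ 18 (mod 49)  [q = 3: ≢ 1 ✓]
9^6 ≡ 36 (mod 49)  [q = 7: ≢ 1 ✓]
The check at q = 2 fails, so 9 generates a proper subgroup.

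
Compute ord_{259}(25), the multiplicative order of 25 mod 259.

18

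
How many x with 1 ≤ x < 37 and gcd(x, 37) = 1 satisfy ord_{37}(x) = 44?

φ(37) = 37 − 1 = 36 = 2^2 · 3^2.
Since (Z/37Z)^× is cyclic of order 36, the number of elements of order d is φ(d) when d | 36 and 0 otherwise.
44 does not divide 36, so no element of (Z/37Z)^× has order 44.

0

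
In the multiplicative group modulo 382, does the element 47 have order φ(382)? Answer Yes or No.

Yes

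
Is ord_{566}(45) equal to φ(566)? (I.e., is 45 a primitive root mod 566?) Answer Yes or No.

φ(566) = φ(2)·φ(283) = 1·282 = 282 = 2 · 3 · 47.
Test 45^(282/q) mod 566 for each prime factor q of 282:
45^141 ≡ 565 (mod 566)  [q = 2: ≢ 1 ✓]
45^94 ≡ 521 (mod 566)  [q = 3: ≢ 1 ✓]
45^6 ≡ 1 (mod 566)  [q = 47: ≡ 1 ✗]
45^6 ≡ 1 shows ord(45) | 6, strictly less than φ(566); not a primitive root.

No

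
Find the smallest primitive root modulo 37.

2

φ(37) = 37 − 1 = 36 = 2^2 · 3^2.
Test candidates g = 2, 3, … against the prime factors q ∈ {2, 3} of φ(37): g is a generator iff g^(36/q) ≢ 1 for every such q.
g = 2: 2^18 ≡ 36; 2^12 ≡ 26 — none is 1, so 2 is a primitive root.
Hence the least primitive root of 37 is 2.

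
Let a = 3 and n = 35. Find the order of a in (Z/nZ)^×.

By Lagrange's theorem, ord_35(3) divides φ(35) = φ(5·7) = (5−1)·(7−1) = 4·6 = 24 = 2^3 · 3.
Divisors of 24: 1, 2, 3, 4, 6, 8, 12, 24.
Check 3^d mod 35 for each divisor in increasing order:
3^1 ≡ 3 (mod 35)
3^2 ≡ 9 (mod 35)
3^3 ≡ 27 (mod 35)
3^4 ≡ 11 (mod 35)
3^6 ≡ 29 (mod 35)
3^8 ≡ 16 (mod 35)
3^12 ≡ 1 (mod 35) ✓
So ord_35(3) = 12.

12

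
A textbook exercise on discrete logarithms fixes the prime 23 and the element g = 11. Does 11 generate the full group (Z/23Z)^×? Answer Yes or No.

Yes

φ(23) = 23 − 1 = 22 = 2 · 11.
It suffices to check that the order of 11 is not a proper divisor of 22: compute 11^(22/q) for q ∈ {2, 11}.
11^11 ≡ 22 (mod 23)  [q = 2: ≢ 1 ✓]
11^2 ≡ 6 (mod 23)  [q = 11: ≢ 1 ✓]
None equal 1, so ord_23(11) = 22: 11 is a primitive root.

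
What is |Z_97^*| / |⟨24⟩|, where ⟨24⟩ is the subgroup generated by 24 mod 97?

4

ord(24) | φ(97) = 97 − 1 = 96 = 2^5 · 3.
Divisors of 96: 1, 2, 3, 4, 6, 8, 12, 16, 24, 32, 48, 96.
Check 24^d mod 97 for each divisor in increasing order:
24^1 ≡ 24 (mod 97)
24^2 ≡ 91 (mod 97)
24^3 ≡ 50 (mod 97)
24^4 ≡ 36 (mod 97)
24^6 ≡ 75 (mod 97)
24^8 ≡ 35 (mod 97)
24^12 ≡ 96 (mod 97)
24^16 ≡ 61 (mod 97)
24^24 ≡ 1 (mod 97) ✓
So ord_97(24) = 24, hence |⟨24⟩| = 24.
Index = |(Z/97Z)^×| / |⟨24⟩| = 96 / 24 = 4.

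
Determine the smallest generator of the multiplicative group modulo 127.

3

φ(127) = 127 − 1 = 126 = 2 · 3^2 · 7.
Test candidates g = 2, 3, … against the prime factors q ∈ {2, 3, 7} of φ(127): g is a generator iff g^(126/q) ≢ 1 for every such q.
g = 2: 2^63 ≡ 1 — hits 1, so not a primitive root.
g = 3: 3^63 ≡ 126; 3^42 ≡ 107; 3^18 ≡ 4 — none is 1, so 3 is a primitive root.
The smallest primitive root modulo 127 is 3.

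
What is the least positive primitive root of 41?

φ(41) = 41 − 1 = 40 = 2^3 · 5.
Test candidates g = 2, 3, … against the prime factors q ∈ {2, 5} of φ(41): g is a generator iff g^(40/q) ≢ 1 for every such q.
g = 2: 2^20 ≡ 1 — hits 1, so not a primitive root.
g = 3: 3^20 ≡ 40; 3^8 ≡ 1 — hits 1, so not a primitive root.
g = 4: 4^20 ≡ 1 — hits 1, so not a primitive root.
g = 5: 5^20 ≡ 1 — hits 1, so not a primitive root.
g = 6: 6^20 ≡ 40; 6^8 ≡ 10 — none is 1, so 6 is a primitive root.
Hence the least primitive root of 41 is 6.

6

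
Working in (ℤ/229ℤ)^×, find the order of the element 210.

Since 210 ∈ (Z/229Z)^×, its order divides φ(229) = 229 − 1 = 228 = 2^2 · 3 · 19.
Divisors of 228: 1, 2, 3, 4, 6, 12, 19, 38, 57, 76, 114, 228.
Evaluate successive powers at the divisors of 228:
210^1 ≡ 210 (mod 229)
210^2 ≡ 132 (mod 229)
210^3 ≡ 11 (mod 229)
210^4 ≡ 20 (mod 229)
210^6 ≡ 121 (mod 229)
210^12 ≡ 214 (mod 229)
210^19 ≡ 135 (mod 229)
210^38 ≡ 134 (mod 229)
210^57 ≡ 228 (mod 229)
210^76 ≡ 94 (mod 229)
210^114 ≡ 1 (mod 229) ✓
So ord_229(210) = 114.

114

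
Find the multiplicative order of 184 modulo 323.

ord(184) | φ(323) = φ(17·19) = (17−1)·(19−1) = 16·18 = 288 = 2^5 · 3^2.
Divisors of 288: 1, 2, 3, 4, 6, 8, 9, 12, 16, 18, 24, 32, 36, 48, 72, 96, 144, 288.
Check 184^d mod 323 for each divisor in increasing order:
184^1 ≡ 184
184^2 ≡ 264
184^3 ≡ 126
184^4 ≡ 251
184^6 ≡ 49
184^8 ≡ 16
184^9 ≡ 37
184^12 ≡ 140
184^16 ≡ 256
184^18 ≡ 77
184^24 ≡ 220
184^32 ≡ 290
184^36 ≡ 115
184^48 ≡ 273
184^72 ≡ 305
184^96 ≡ 239
184^144 ≡ 1
The smallest such exponent is 144, so the order of 184 is 144.

144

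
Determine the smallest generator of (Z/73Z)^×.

5

φ(73) = 73 − 1 = 72 = 2^3 · 3^2.
Test candidates g = 2, 3, … against the prime factors q ∈ {2, 3} of φ(73): g is a generator iff g^(72/q) ≢ 1 for every such q.
g = 2: 2^36 ≡ 1 — hits 1, so not a primitive root.
g = 3: 3^36 ≡ 1 — hits 1, so not a primitive root.
g = 4: 4^36 ≡ 1 — hits 1, so not a primitive root.
g = 5: 5^36 ≡ 72; 5^24 ≡ 8 — none is 1, so 5 is a primitive root.
The smallest primitive root modulo 73 is 5.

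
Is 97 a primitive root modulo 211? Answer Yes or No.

φ(211) = 211 − 1 = 210 = 2 · 3 · 5 · 7.
An element g generates (Z/211Z)^× iff g^(210/q) ≢ 1 (mod 211) for each prime q ∈ {2, 3, 5, 7}.
97^105 ≡ 210 (mod 211)  [q = 2: ≢ 1 ✓]
97^70 ≡ 1 (mod 211)  [q = 3: ≡ 1 ✗]
97^42 ≡ 188 (mod 211)  [q = 5: ≢ 1 ✓]
97^30 ≡ 123 (mod 211)  [q = 7: ≢ 1 ✓]
97^70 ≡ 1 shows ord(97) | 70, strictly less than φ(211); not a primitive root.

No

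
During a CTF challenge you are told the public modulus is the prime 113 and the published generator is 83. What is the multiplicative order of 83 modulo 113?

14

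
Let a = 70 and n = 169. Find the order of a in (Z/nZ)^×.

By Lagrange's theorem, ord_169(70) divides φ(169) = φ(13^2) = 13·(13−1) = 156 = 2^2 · 3 · 13.
Divisors of 156: 1, 2, 3, 4, 6, 12, 13, 26, 39, 52, 78, 156.
Check 70^d mod 169 for each divisor in increasing order:
70^1 ≡ 70
70^2 ≡ 168
70^3 ≡ 99
70^4 ≡ 1
So ord_169(70) = 4.

4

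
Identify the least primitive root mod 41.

6

φ(41) = 41 − 1 = 40 = 2^3 · 5.
Test candidates g = 2, 3, … against the prime factors q ∈ {2, 5} of φ(41): g is a generator iff g^(40/q) ≢ 1 for every such q.
g = 2: 2^20 ≡ 1 — hits 1, so not a primitive root.
g = 3: 3^20 ≡ 40; 3^8 ≡ 1 — hits 1, so not a primitive root.
g = 4: 4^20 ≡ 1 — hits 1, so not a primitive root.
g = 5: 5^20 ≡ 1 — hits 1, so not a primitive root.
g = 6: 6^20 ≡ 40; 6^8 ≡ 10 — none is 1, so 6 is a primitive root.
So 6 is the smallest generator of (Z/41Z)^×.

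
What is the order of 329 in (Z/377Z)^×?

Since 329 ∈ (Z/377Z)^×, its order divides φ(377) = φ(13·29) = (13−1)·(29−1) = 12·28 = 336 = 2^4 · 3 · 7.
Divisors of 336: 1, 2, 3, 4, 6, 7, 8, 12, 14, 16, 21, 24, 28, 42, 48, 56, 84, 112, 168, 336.
Compute 329^d (mod 377) for the divisors d until we hit 1:
329^1 ≡ 329 (mod 377)
329^2 ≡ 42 (mod 377)
329^3 ≡ 246 (mod 377)
329^4 ≡ 256 (mod 377)
329^6 ≡ 196 (mod 377)
329^7 ≡ 17 (mod 377)
329^8 ≡ 315 (mod 377)
329^12 ≡ 339 (mod 377)
329^14 ≡ 289 (mod 377)
329^16 ≡ 74 (mod 377)
329^21 ≡ 12 (mod 377)
329^24 ≡ 313 (mod 377)
329^28 ≡ 204 (mod 377)
329^42 ≡ 144 (mod 377)
329^48 ≡ 326 (mod 377)
329^56 ≡ 146 (mod 377)
329^84 ≡ 1 (mod 377) ✓
Hence ord(329) = 84.

84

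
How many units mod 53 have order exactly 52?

24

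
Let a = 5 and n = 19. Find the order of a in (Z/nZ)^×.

The order of 5 must divide φ(19) = 19 − 1 = 18 = 2 · 3^2.
Divisors of 18: 1, 2, 3, 6, 9, 18.
Compute 5^d (mod 19) for the divisors d until we hit 1:
5^1 ≡ 5 (mod 19)
5^2 ≡ 6 (mod 19)
5^3 ≡ 11 (mod 19)
5^6 ≡ 7 (mod 19)
5^9 ≡ 1 (mod 19) ✓
Therefore the multiplicative order of 5 modulo 19 is 9.

9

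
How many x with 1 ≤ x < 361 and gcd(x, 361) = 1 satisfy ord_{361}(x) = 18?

6

φ(361) = φ(19^2) = 19·(19−1) = 342 = 2 · 3^2 · 19.
In a cyclic group of order 342, there are φ(d) elements of order d for each divisor d of 342, and zero for non-divisors.
18 = 2 · 3^2 divides 342, and φ(18) = 6.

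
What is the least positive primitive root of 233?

φ(233) = 233 − 1 = 232 = 2^3 · 29.
g is a primitive root iff g^(232/q) ≢ 1 (mod 233) for each prime q ∈ {2, 29}.
g = 2: 2^116 ≡ 1 — hits 1, so not a primitive root.
g = 3: 3^116 ≡ 232; 3^8 ≡ 37 — none is 1, so 3 is a primitive root.
So 3 is the smallest generator of (Z/233Z)^×.

3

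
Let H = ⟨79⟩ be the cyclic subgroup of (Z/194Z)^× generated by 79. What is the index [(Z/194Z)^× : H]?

The order of 79 must divide φ(194) = φ(2)·φ(97) = 1·96 = 96 = 2^5 · 3.
Divisors of 96: 1, 2, 3, 4, 6, 8, 12, 16, 24, 32, 48, 96.
Test each divisor d:
79^1 ≡ 79
79^2 ≡ 33
79^3 ≡ 85
79^4 ≡ 119
79^6 ≡ 47
79^8 ≡ 193
79^12 ≡ 75
79^16 ≡ 1
Thus |⟨79⟩| = ord(79) = 16.
[(Z/194Z)^× : ⟨79⟩] = 96/16 = 6.

6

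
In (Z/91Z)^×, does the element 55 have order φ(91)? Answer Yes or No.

No

91 = 7 · 13 is a product of two distinct odd primes, so (Z/91Z)^× ≅ (Z/7Z)^× × (Z/13Z)^× is not cyclic.
No primitive root modulo 91 exists; in particular 55 is not one.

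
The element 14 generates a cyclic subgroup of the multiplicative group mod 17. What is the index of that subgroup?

ord(14) | φ(17) = 17 − 1 = 16 = 2^4.
Divisors of 16: 1, 2, 4, 8, 16.
Compute 14^d (mod 17) for the divisors d until we hit 1:
14^1 ≡ 14
14^2 ≡ 9
14^4 ≡ 13
14^8 ≡ 16
14^16 ≡ 1
So ord_17(14) = 16, hence |⟨14⟩| = 16.
[(Z/17Z)^× : ⟨14⟩] = 16/16 = 1.

1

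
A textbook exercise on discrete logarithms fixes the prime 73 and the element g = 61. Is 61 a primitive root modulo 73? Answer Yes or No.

φ(73) = 73 − 1 = 72 = 2^3 · 3^2.
Test 61^(72/q) mod 73 for each prime factor q of 72:
61^36 ≡ 1 (mod 73)  [q = 2: ≡ 1 ✗]
61^24 ≡ 8 (mod 73)  [q = 3: ≢ 1 ✓]
The check at q = 2 fails, so 61 generates a proper subgroup.

No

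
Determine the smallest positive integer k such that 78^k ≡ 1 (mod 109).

27

The order of 78 must divide φ(109) = 109 − 1 = 108 = 2^2 · 3^3.
Divisors of 108: 1, 2, 3, 4, 6, 9, 12, 18, 27, 36, 54, 108.
Evaluate successive powers at the divisors of 108:
78^1 ≡ 78
78^2 ≡ 89
78^3 ≡ 75
78^4 ≡ 73
78^6 ≡ 66
78^9 ≡ 45
78^12 ≡ 105
78^18 ≡ 63
78^27 ≡ 1
The smallest such exponent is 27, so the order of 78 is 27.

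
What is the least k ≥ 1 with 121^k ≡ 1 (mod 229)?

Since 121 ∈ (Z/229Z)^×, its order divides φ(229) = 229 − 1 = 228 = 2^2 · 3 · 19.
Divisors of 228: 1, 2, 3, 4, 6, 12, 19, 38, 57, 76, 114, 228.
Compute 121^d (mod 229) for the divisors d until we hit 1:
121^1 ≡ 121 (mod 229)
121^2 ≡ 214 (mod 229)
121^3 ≡ 17 (mod 229)
121^4 ≡ 225 (mod 229)
121^6 ≡ 60 (mod 229)
121^12 ≡ 165 (mod 229)
121^19 ≡ 1 (mod 229) ✓
Hence ord(121) = 19.

19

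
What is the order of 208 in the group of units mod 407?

12

By Lagrange's theorem, ord_407(208) divides φ(407) = φ(11·37) = (11−1)·(37−1) = 10·36 = 360 = 2^3 · 3^2 · 5.
Divisors of 360: 1, 2, 3, 4, 5, 6, 8, 9, 10, 12, 15, 18, 20, 24, 30, 36, 40, 45, 60, 72, 90, 120, 180, 360.
Check 208^d mod 407 for each divisor in increasing order:
208^1 ≡ 208 (mod 407)
208^2 ≡ 122 (mod 407)
208^3 ≡ 142 (mod 407)
208^4 ≡ 232 (mod 407)
208^5 ≡ 230 (mod 407)
208^6 ≡ 221 (mod 407)
208^8 ≡ 100 (mod 407)
208^9 ≡ 43 (mod 407)
208^10 ≡ 397 (mod 407)
208^12 ≡ 1 (mod 407) ✓
Hence ord(208) = 12.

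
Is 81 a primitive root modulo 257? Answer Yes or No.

No

φ(257) = 257 − 1 = 256 = 2^8.
81 is a primitive root mod 257 iff 81^(φ(257)/q) ≢ 1 for every prime q | φ(257), i.e. q ∈ {2}.
81^128 ≡ 1 (mod 257)  [q = 2: ≡ 1 ✗]
81^128 ≡ 1 shows ord(81) | 128, strictly less than φ(257); not a primitive root.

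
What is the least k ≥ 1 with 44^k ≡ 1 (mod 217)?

ord(44) | φ(217) = φ(7·31) = (7−1)·(31−1) = 6·30 = 180 = 2^2 · 3^2 · 5.
Divisors of 180: 1, 2, 3, 4, 5, 6, 9, 10, 12, 15, 18, 20, 30, 36, 45, 60, 90, 180.
Test each divisor d:
44^1 ≡ 44 (mod 217)
44^2 ≡ 200 (mod 217)
44^3 ≡ 120 (mod 217)
44^4 ≡ 72 (mod 217)
44^5 ≡ 130 (mod 217)
44^6 ≡ 78 (mod 217)
44^9 ≡ 29 (mod 217)
44^10 ≡ 191 (mod 217)
44^12 ≡ 8 (mod 217)
44^15 ≡ 92 (mod 217)
44^18 ≡ 190 (mod 217)
44^20 ≡ 25 (mod 217)
44^30 ≡ 1 (mod 217) ✓
The smallest such exponent is 30, so the order of 44 is 30.

30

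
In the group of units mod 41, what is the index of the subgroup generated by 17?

1

Since 17 ∈ (Z/41Z)^×, its order divides φ(41) = 41 − 1 = 40 = 2^3 · 5.
Divisors of 40: 1, 2, 4, 5, 8, 10, 20, 40.
Check 17^d mod 41 for each divisor in increasing order:
17^1 ≡ 17 (mod 41)
17^2 ≡ 2 (mod 41)
17^4 ≡ 4 (mod 41)
17^5 ≡ 27 (mod 41)
17^8 ≡ 16 (mod 41)
17^10 ≡ 32 (mod 41)
17^20 ≡ 40 (mod 41)
17^40 ≡ 1 (mod 41) ✓
The order of 17 is 40, so the subgroup it generates has 40 elements.
The index is φ(41) / ord(17) = 40 / 40 = 1.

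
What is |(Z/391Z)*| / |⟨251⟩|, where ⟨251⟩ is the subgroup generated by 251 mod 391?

8

By Lagrange's theorem, ord_391(251) divides φ(391) = φ(17·23) = (17−1)·(23−1) = 16·22 = 352 = 2^5 · 11.
Divisors of 352: 1, 2, 4, 8, 11, 16, 22, 32, 44, 88, 176, 352.
Check 251^d mod 391 for each divisor in increasing order:
251^1 ≡ 251 (mod 391)
251^2 ≡ 50 (mod 391)
251^4 ≡ 154 (mod 391)
251^8 ≡ 256 (mod 391)
251^11 ≡ 344 (mod 391)
251^16 ≡ 239 (mod 391)
251^22 ≡ 254 (mod 391)
251^32 ≡ 35 (mod 391)
251^44 ≡ 1 (mod 391) ✓
The order of 251 is 44, so the subgroup it generates has 44 elements.
The index is φ(391) / ord(251) = 352 / 44 = 8.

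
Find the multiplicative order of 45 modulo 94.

Since 45 ∈ (Z/94Z)^×, its order divides φ(94) = φ(2)·φ(47) = 1·46 = 46 = 2 · 23.
Divisors of 46: 1, 2, 23, 46.
Check 45^d mod 94 for each divisor in increasing order:
45^1 ≡ 45 (mod 94)
45^2 ≡ 51 (mod 94)
45^23 ≡ 93 (mod 94)
45^46 ≡ 1 (mod 94) ✓
So ord_94(45) = 46.

46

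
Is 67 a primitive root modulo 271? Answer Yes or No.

φ(271) = 271 − 1 = 270 = 2 · 3^3 · 5.
Test 67^(270/q) mod 271 for each prime factor q of 270:
67^135 ≡ 1 (mod 271)  [q = 2: ≡ 1 ✗]
67^90 ≡ 242 (mod 271)  [q = 3: ≢ 1 ✓]
67^54 ≡ 244 (mod 271)  [q = 5: ≢ 1 ✓]
67^135 ≡ 1 shows ord(67) | 135, strictly less than φ(271); not a primitive root.

No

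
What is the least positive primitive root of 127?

3

φ(127) = 127 − 1 = 126 = 2 · 3^2 · 7.
g is a primitive root iff g^(126/q) ≢ 1 (mod 127) for each prime q ∈ {2, 3, 7}.
g = 2: 2^63 ≡ 1 — hits 1, so not a primitive root.
g = 3: 3^63 ≡ 126; 3^42 ≡ 107; 3^18 ≡ 4 — none is 1, so 3 is a primitive root.
The smallest primitive root modulo 127 is 3.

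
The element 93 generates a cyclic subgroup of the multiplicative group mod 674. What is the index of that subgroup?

By Lagrange's theorem, ord_674(93) divides φ(674) = φ(2)·φ(337) = 1·336 = 336 = 2^4 · 3 · 7.
Divisors of 336: 1, 2, 3, 4, 6, 7, 8, 12, 14, 16, 21, 24, 28, 42, 48, 56, 84, 112, 168, 336.
Check 93^d mod 674 for each divisor in increasing order:
93^1 ≡ 93 (mod 674)
93^2 ≡ 561 (mod 674)
93^3 ≡ 275 (mod 674)
93^4 ≡ 637 (mod 674)
93^6 ≡ 137 (mod 674)
93^7 ≡ 609 (mod 674)
93^8 ≡ 21 (mod 674)
93^12 ≡ 571 (mod 674)
93^14 ≡ 181 (mod 674)
93^16 ≡ 441 (mod 674)
93^21 ≡ 367 (mod 674)
93^24 ≡ 499 (mod 674)
93^28 ≡ 409 (mod 674)
93^42 ≡ 563 (mod 674)
93^48 ≡ 295 (mod 674)
93^56 ≡ 129 (mod 674)
93^84 ≡ 189 (mod 674)
93^112 ≡ 465 (mod 674)
93^168 ≡ 673 (mod 674)
93^336 ≡ 1 (mod 674) ✓
Thus |⟨93⟩| = ord(93) = 336.
Index = |(Z/674Z)^×| / |⟨93⟩| = 336 / 336 = 1.

1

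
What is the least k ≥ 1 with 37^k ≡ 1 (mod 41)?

5

The order of 37 must divide φ(41) = 41 − 1 = 40 = 2^3 · 5.
Divisors of 40: 1, 2, 4, 5, 8, 10, 20, 40.
Compute 37^d (mod 41) for the divisors d until we hit 1:
37^1 ≡ 37 (mod 41)
37^2 ≡ 16 (mod 41)
37^4 ≡ 10 (mod 41)
37^5 ≡ 1 (mod 41) ✓
So ord_41(37) = 5.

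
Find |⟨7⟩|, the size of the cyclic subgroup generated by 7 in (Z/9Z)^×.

By Lagrange's theorem, ord_9(7) divides φ(9) = φ(3^2) = 3·(3−1) = 6 = 2 · 3.
Divisors of 6: 1, 2, 3, 6.
Compute 7^d (mod 9) for the divisors d until we hit 1:
7^1 ≡ 7 (mod 9)
7^2 ≡ 4 (mod 9)
7^3 ≡ 1 (mod 9) ✓
So ord_9(7) = 3.

3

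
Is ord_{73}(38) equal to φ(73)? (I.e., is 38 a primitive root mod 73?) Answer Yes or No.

φ(73) = 73 − 1 = 72 = 2^3 · 3^2.
It suffices to check that the order of 38 is not a proper divisor of 72: compute 38^(72/q) for q ∈ {2, 3}.
38^36 ≡ 1 (mod 73)  [q = 2: ≡ 1 ✗]
38^24 ≡ 8 (mod 73)  [q = 3: ≢ 1 ✓]
The check at q = 2 fails, so 38 generates a proper subgroup.

No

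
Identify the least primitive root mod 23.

5

φ(23) = 23 − 1 = 22 = 2 · 11.
g is a primitive root iff g^(22/q) ≢ 1 (mod 23) for each prime q ∈ {2, 11}.
g = 2: 2^11 ≡ 1 — hits 1, so not a primitive root.
g = 3: 3^11 ≡ 1 — hits 1, so not a primitive root.
g = 4: 4^11 ≡ 1 — hits 1, so not a primitive root.
g = 5: 5^11 ≡ 22; 5^2 ≡ 2 — none is 1, so 5 is a primitive root.
Hence the least primitive root of 23 is 5.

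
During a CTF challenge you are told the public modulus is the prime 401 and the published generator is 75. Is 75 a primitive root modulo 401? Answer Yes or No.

Yes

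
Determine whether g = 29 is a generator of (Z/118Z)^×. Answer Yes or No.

No

φ(118) = φ(2)·φ(59) = 1·58 = 58 = 2 · 29.
29 is a primitive root mod 118 iff 29^(φ(118)/q) ≢ 1 for every prime q | φ(118), i.e. q ∈ {2, 29}.
29^29 ≡ 1 (mod 118)  [q = 2: ≡ 1 ✗]
29^2 ≡ 15 (mod 118)  [q = 29: ≢ 1 ✓]
The check at q = 2 fails, so 29 generates a proper subgroup.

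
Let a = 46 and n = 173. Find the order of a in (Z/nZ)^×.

By Lagrange's theorem, ord_173(46) divides φ(173) = 173 − 1 = 172 = 2^2 · 43.
Divisors of 172: 1, 2, 4, 43, 86, 172.
Test each divisor d:
46^1 ≡ 46 (mod 173)
46^2 ≡ 40 (mod 173)
46^4 ≡ 43 (mod 173)
46^43 ≡ 80 (mod 173)
46^86 ≡ 172 (mod 173)
46^172 ≡ 1 (mod 173) ✓
Therefore the multiplicative order of 46 modulo 173 is 172.

172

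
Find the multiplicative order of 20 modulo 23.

The order of 20 must divide φ(23) = 23 − 1 = 22 = 2 · 11.
Divisors of 22: 1, 2, 11, 22.
Evaluate successive powers at the divisors of 22:
20^1 ≡ 20 (mod 23)
20^2 ≡ 9 (mod 23)
20^11 ≡ 22 (mod 23)
20^22 ≡ 1 (mod 23) ✓
So ord_23(20) = 22.

22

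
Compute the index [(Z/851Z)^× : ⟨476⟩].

The order of 476 must divide φ(851) = φ(23·37) = (23−1)·(37−1) = 22·36 = 792 = 2^3 · 3^2 · 11.
Divisors of 792: 1, 2, 3, 4, 6, 8, 9, 11, 12, 18, 22, 24, 33, 36, 44, 66, 72, 88, 99, 132, 198, 264, 396, 792.
Evaluate successive powers at the divisors of 792:
476^1 ≡ 476 (mod 851)
476^2 ≡ 210 (mod 851)
476^3 ≡ 393 (mod 851)
476^4 ≡ 699 (mod 851)
476^6 ≡ 418 (mod 851)
476^8 ≡ 127 (mod 851)
476^9 ≡ 31 (mod 851)
476^11 ≡ 553 (mod 851)
476^12 ≡ 269 (mod 851)
476^18 ≡ 110 (mod 851)
476^22 ≡ 300 (mod 851)
476^24 ≡ 26 (mod 851)
476^33 ≡ 806 (mod 851)
476^36 ≡ 186 (mod 851)
476^44 ≡ 645 (mod 851)
476^66 ≡ 323 (mod 851)
476^72 ≡ 556 (mod 851)
476^88 ≡ 737 (mod 851)
476^99 ≡ 783 (mod 851)
476^132 ≡ 507 (mod 851)
476^198 ≡ 369 (mod 851)
476^264 ≡ 47 (mod 851)
476^396 ≡ 1 (mod 851) ✓
So ord_851(476) = 396, hence |⟨476⟩| = 396.
[(Z/851Z)^× : ⟨476⟩] = 792/396 = 2.

2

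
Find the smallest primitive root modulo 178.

φ(178) = φ(2)·φ(89) = 1·88 = 88 = 2^3 · 11.
Test candidates g = 2, 3, … against the prime factors q ∈ {2, 11} of φ(178): g is a generator iff g^(88/q) ≢ 1 for every such q.
g = 2: gcd(2, 178) = 2 > 1, not a unit — skip.
g = 3: 3^44 ≡ 177; 3^8 ≡ 153 — none is 1, so 3 is a primitive root.
So 3 is the smallest generator of (Z/178Z)^×.

3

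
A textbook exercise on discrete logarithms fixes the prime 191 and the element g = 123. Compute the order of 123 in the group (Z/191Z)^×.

190

ord(123) | φ(191) = 191 − 1 = 190 = 2 · 5 · 19.
Divisors of 190: 1, 2, 5, 10, 19, 38, 95, 190.
Test each divisor d:
123^1 ≡ 123
123^2 ≡ 40
123^5 ≡ 70
123^10 ≡ 125
123^19 ≡ 82
123^38 ≡ 39
123^95 ≡ 190
123^190 ≡ 1
Hence ord(123) = 190.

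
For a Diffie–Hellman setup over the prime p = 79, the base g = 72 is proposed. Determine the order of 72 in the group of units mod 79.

39

The order of 72 must divide φ(79) = 79 − 1 = 78 = 2 · 3 · 13.
Divisors of 78: 1, 2, 3, 6, 13, 26, 39, 78.
Compute 72^d (mod 79) for the divisors d until we hit 1:
72^1 ≡ 72
72^2 ≡ 49
72^3 ≡ 52
72^6 ≡ 18
72^13 ≡ 23
72^26 ≡ 55
72^39 ≡ 1
Therefore the multiplicative order of 72 modulo 79 is 39.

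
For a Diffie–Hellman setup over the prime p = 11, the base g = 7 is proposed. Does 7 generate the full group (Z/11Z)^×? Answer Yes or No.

Yes

φ(11) = 11 − 1 = 10 = 2 · 5.
An element g generates (Z/11Z)^× iff g^(10/q) ≢ 1 (mod 11) for each prime q ∈ {2, 5}.
7^5 ≡ 10 (mod 11)  [q = 2: ≢ 1 ✓]
7^2 ≡ 5 (mod 11)  [q = 5: ≢ 1 ✓]
None equal 1, so ord_11(7) = 10: 7 is a primitive root.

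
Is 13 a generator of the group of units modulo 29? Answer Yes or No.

φ(29) = 29 − 1 = 28 = 2^2 · 7.
13 is a primitive root mod 29 iff 13^(φ(29)/q) ≢ 1 for every prime q | φ(29), i.e. q ∈ {2, 7}.
13^14 ≡ 1 (mod 29)  [q = 2: ≡ 1 ✗]
13^4 ≡ 25 (mod 29)  [q = 7: ≢ 1 ✓]
Since 13^14 ≡ 1, the order of 13 divides 14 < 28, so 13 is not a primitive root.

No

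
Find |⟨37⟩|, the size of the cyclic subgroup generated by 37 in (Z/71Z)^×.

7

The order of 37 must divide φ(71) = 71 − 1 = 70 = 2 · 5 · 7.
Divisors of 70: 1, 2, 5, 7, 10, 14, 35, 70.
Compute 37^d (mod 71) for the divisors d until we hit 1:
37^1 ≡ 37
37^2 ≡ 20
37^5 ≡ 32
37^7 ≡ 1
So ord_71(37) = 7.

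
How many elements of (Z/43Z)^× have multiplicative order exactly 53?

0

φ(43) = 43 − 1 = 42 = 2 · 3 · 7.
In a cyclic group of order 42, there are φ(d) elements of order d for each divisor d of 42, and zero for non-divisors.
53 does not divide 42, so no element of (Z/43Z)^× has order 53.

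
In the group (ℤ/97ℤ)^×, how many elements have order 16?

8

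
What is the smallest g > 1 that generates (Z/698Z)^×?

φ(698) = φ(2)·φ(349) = 1·348 = 348 = 2^2 · 3 · 29.
g is a primitive root iff g^(348/q) ≢ 1 (mod 698) for each prime q ∈ {2, 3, 29}.
g = 2: gcd(2, 698) = 2 > 1, not a unit — skip.
g = 3: 3^174 ≡ 1 — hits 1, so not a primitive root.
g = 4: gcd(4, 698) = 2 > 1, not a unit — skip.
g = 5: 5^174 ≡ 1 — hits 1, so not a primitive root.
g = 6: gcd(6, 698) = 2 > 1, not a unit — skip.
g = 7: 7^174 ≡ 697; 7^116 ≡ 575; 7^12 ≡ 249 — none is 1, so 7 is a primitive root.
Hence the least primitive root of 698 is 7.

7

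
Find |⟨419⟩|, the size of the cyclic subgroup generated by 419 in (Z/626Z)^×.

312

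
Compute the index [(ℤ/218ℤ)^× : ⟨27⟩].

The order of 27 must divide φ(218) = φ(2)·φ(109) = 1·108 = 108 = 2^2 · 3^3.
Divisors of 108: 1, 2, 3, 4, 6, 9, 12, 18, 27, 36, 54, 108.
Evaluate successive powers at the divisors of 108:
27^1 ≡ 27 (mod 218)
27^2 ≡ 75 (mod 218)
27^3 ≡ 63 (mod 218)
27^4 ≡ 175 (mod 218)
27^6 ≡ 45 (mod 218)
27^9 ≡ 1 (mod 218) ✓
So ord_218(27) = 9, hence |⟨27⟩| = 9.
The index is φ(218) / ord(27) = 108 / 9 = 12.

12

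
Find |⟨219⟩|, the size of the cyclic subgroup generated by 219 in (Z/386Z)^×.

ord(219) | φ(386) = φ(2)·φ(193) = 1·192 = 192 = 2^6 · 3.
Divisors of 192: 1, 2, 3, 4, 6, 8, 12, 16, 24, 32, 48, 64, 96, 192.
Test each divisor d:
219^1 ≡ 219 (mod 386)
219^2 ≡ 97 (mod 386)
219^3 ≡ 13 (mod 386)
219^4 ≡ 145 (mod 386)
219^6 ≡ 169 (mod 386)
219^8 ≡ 181 (mod 386)
219^12 ≡ 383 (mod 386)
219^16 ≡ 337 (mod 386)
219^24 ≡ 9 (mod 386)
219^32 ≡ 85 (mod 386)
219^48 ≡ 81 (mod 386)
219^64 ≡ 277 (mod 386)
219^96 ≡ 385 (mod 386)
219^192 ≡ 1 (mod 386) ✓
Hence ord(219) = 192.

192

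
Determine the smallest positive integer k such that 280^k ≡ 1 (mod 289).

136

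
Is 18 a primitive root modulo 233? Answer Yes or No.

φ(233) = 233 − 1 = 232 = 2^3 · 29.
It suffices to check that the order of 18 is not a proper divisor of 232: compute 18^(232/q) for q ∈ {2, 29}.
18^116 ≡ 1 (mod 233)  [q = 2: ≡ 1 ✗]
18^8 ≡ 32 (mod 233)  [q = 29: ≢ 1 ✓]
18^116 ≡ 1 shows ord(18) | 116, strictly less than φ(233); not a primitive root.

No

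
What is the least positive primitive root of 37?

2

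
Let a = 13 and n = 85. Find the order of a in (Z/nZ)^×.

4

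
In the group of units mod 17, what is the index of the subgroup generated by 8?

2

Since 8 ∈ (Z/17Z)^×, its order divides φ(17) = 17 − 1 = 16 = 2^4.
Divisors of 16: 1, 2, 4, 8, 16.
Compute 8^d (mod 17) for the divisors d until we hit 1:
8^1 ≡ 8 (mod 17)
8^2 ≡ 13 (mod 17)
8^4 ≡ 16 (mod 17)
8^8 ≡ 1 (mod 17) ✓
Thus |⟨8⟩| = ord(8) = 8.
The index is φ(17) / ord(8) = 16 / 8 = 2.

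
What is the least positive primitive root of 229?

φ(229) = 229 − 1 = 228 = 2^2 · 3 · 19.
Test candidates g = 2, 3, … against the prime factors q ∈ {2, 3, 19} of φ(229): g is a generator iff g^(228/q) ≢ 1 for every such q.
g = 2: 2^114 ≡ 228; 2^76 ≡ 1 — hits 1, so not a primitive root.
g = 3: 3^114 ≡ 1 — hits 1, so not a primitive root.
g = 4: 4^114 ≡ 1 — hits 1, so not a primitive root.
g = 5: 5^114 ≡ 1 — hits 1, so not a primitive root.
g = 6: 6^114 ≡ 228; 6^76 ≡ 134; 6^12 ≡ 165 — none is 1, so 6 is a primitive root.
Hence the least primitive root of 229 is 6.

6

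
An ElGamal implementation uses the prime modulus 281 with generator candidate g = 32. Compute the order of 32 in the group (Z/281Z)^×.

By Lagrange's theorem, ord_281(32) divides φ(281) = 281 − 1 = 280 = 2^3 · 5 · 7.
Divisors of 280: 1, 2, 4, 5, 7, 8, 10, 14, 20, 28, 35, 40, 56, 70, 140, 280.
Evaluate successive powers at the divisors of 280:
32^1 ≡ 32 (mod 281)
32^2 ≡ 181 (mod 281)
32^4 ≡ 165 (mod 281)
32^5 ≡ 222 (mod 281)
32^7 ≡ 280 (mod 281)
32^8 ≡ 249 (mod 281)
32^10 ≡ 109 (mod 281)
32^14 ≡ 1 (mod 281) ✓
Hence ord(32) = 14.

14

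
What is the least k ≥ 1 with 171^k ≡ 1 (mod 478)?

Since 171 ∈ (Z/478Z)^×, its order divides φ(478) = φ(2)·φ(239) = 1·238 = 238 = 2 · 7 · 17.
Divisors of 238: 1, 2, 7, 14, 17, 34, 119, 238.
Test each divisor d:
171^1 ≡ 171
171^2 ≡ 83
171^7 ≡ 199
171^14 ≡ 405
171^17 ≡ 215
171^34 ≡ 337
171^119 ≡ 477
171^238 ≡ 1
The smallest such exponent is 238, so the order of 171 is 238.

238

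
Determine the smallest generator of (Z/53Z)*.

φ(53) = 53 − 1 = 52 = 2^2 · 13.
Test candidates g = 2, 3, … against the prime factors q ∈ {2, 13} of φ(53): g is a generator iff g^(52/q) ≢ 1 for every such q.
g = 2: 2^26 ≡ 52; 2^4 ≡ 16 — none is 1, so 2 is a primitive root.
So 2 is the smallest generator of (Z/53Z)^×.

2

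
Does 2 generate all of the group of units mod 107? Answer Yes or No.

φ(107) = 107 − 1 = 106 = 2 · 53.
An element g generates (Z/107Z)^× iff g^(106/q) ≢ 1 (mod 107) for each prime q ∈ {2, 53}.
2^53 ≡ 106 (mod 107)  [q = 2: ≢ 1 ✓]
2^2 ≡ 4 (mod 107)  [q = 53: ≢ 1 ✓]
Every test exponent gives a nontrivial residue, hence 2 generates the full group.

Yes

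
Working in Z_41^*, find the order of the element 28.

By Lagrange's theorem, ord_41(28) divides φ(41) = 41 − 1 = 40 = 2^3 · 5.
Divisors of 40: 1, 2, 4, 5, 8, 10, 20, 40.
Check 28^d mod 41 for each divisor in increasing order:
28^1 ≡ 28
28^2 ≡ 5
28^4 ≡ 25
28^5 ≡ 3
28^8 ≡ 10
28^10 ≡ 9
28^20 ≡ 40
28^40 ≡ 1
Therefore the multiplicative order of 28 modulo 41 is 40.

40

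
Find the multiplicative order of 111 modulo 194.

ord(111) | φ(194) = φ(2)·φ(97) = 1·96 = 96 = 2^5 · 3.
Divisors of 96: 1, 2, 3, 4, 6, 8, 12, 16, 24, 32, 48, 96.
Evaluate successive powers at the divisors of 96:
111^1 ≡ 111 (mod 194)
111^2 ≡ 99 (mod 194)
111^3 ≡ 125 (mod 194)
111^4 ≡ 101 (mod 194)
111^6 ≡ 105 (mod 194)
111^8 ≡ 113 (mod 194)
111^12 ≡ 161 (mod 194)
111^16 ≡ 159 (mod 194)
111^24 ≡ 119 (mod 194)
111^32 ≡ 61 (mod 194)
111^48 ≡ 193 (mod 194)
111^96 ≡ 1 (mod 194) ✓
Therefore the multiplicative order of 111 modulo 194 is 96.

96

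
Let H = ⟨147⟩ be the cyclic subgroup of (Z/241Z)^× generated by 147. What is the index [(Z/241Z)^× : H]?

8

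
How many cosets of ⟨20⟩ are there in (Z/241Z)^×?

2

Since 20 ∈ (Z/241Z)^×, its order divides φ(241) = 241 − 1 = 240 = 2^4 · 3 · 5.
Divisors of 240: 1, 2, 3, 4, 5, 6, 8, 10, 12, 15, 16, 20, 24, 30, 40, 48, 60, 80, 120, 240.
Compute 20^d (mod 241) for the divisors d until we hit 1:
20^1 ≡ 20
20^2 ≡ 159
20^3 ≡ 47
20^4 ≡ 217
20^5 ≡ 2
20^6 ≡ 40
20^8 ≡ 94
20^10 ≡ 4
20^12 ≡ 154
20^15 ≡ 8
20^16 ≡ 160
20^20 ≡ 16
20^24 ≡ 98
20^30 ≡ 64
20^40 ≡ 15
20^48 ≡ 205
20^60 ≡ 240
20^80 ≡ 225
20^120 ≡ 1
The order of 20 is 120, so the subgroup it generates has 120 elements.
The index is φ(241) / ord(20) = 240 / 120 = 2.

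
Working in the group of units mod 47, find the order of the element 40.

46

The order of 40 must divide φ(47) = 47 − 1 = 46 = 2 · 23.
Divisors of 46: 1, 2, 23, 46.
Check 40^d mod 47 for each divisor in increasing order:
40^1 ≡ 40 (mod 47)
40^2 ≡ 2 (mod 47)
40^23 ≡ 46 (mod 47)
40^46 ≡ 1 (mod 47) ✓
Therefore the multiplicative order of 40 modulo 47 is 46.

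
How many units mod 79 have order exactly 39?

24

φ(79) = 79 − 1 = 78 = 2 · 3 · 13.
Since (Z/79Z)^× is cyclic of order 78, the number of elements of order d is φ(d) when d | 78 and 0 otherwise.
39 = 3 · 13 divides 78, and φ(39) = 24.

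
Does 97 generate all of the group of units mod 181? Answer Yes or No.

Yes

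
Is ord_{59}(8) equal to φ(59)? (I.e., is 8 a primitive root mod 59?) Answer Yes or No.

Yes

φ(59) = 59 − 1 = 58 = 2 · 29.
Test 8^(58/q) mod 59 for each prime factor q of 58:
8^29 ≡ 58 (mod 59)  [q = 2: ≢ 1 ✓]
8^2 ≡ 5 (mod 59)  [q = 29: ≢ 1 ✓]
All checks pass, so 8 has order 58 and is a primitive root modulo 59.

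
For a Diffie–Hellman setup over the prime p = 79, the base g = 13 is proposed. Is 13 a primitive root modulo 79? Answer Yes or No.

No

φ(79) = 79 − 1 = 78 = 2 · 3 · 13.
An element g generates (Z/79Z)^× iff g^(78/q) ≢ 1 (mod 79) for each prime q ∈ {2, 3, 13}.
13^39 ≡ 1 (mod 79)  [q = 2: ≡ 1 ✗]
13^26 ≡ 23 (mod 79)  [q = 3: ≢ 1 ✓]
13^6 ≡ 67 (mod 79)  [q = 13: ≢ 1 ✓]
Since 13^39 ≡ 1, the order of 13 divides 39 < 78, so 13 is not a primitive root.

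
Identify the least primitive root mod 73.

5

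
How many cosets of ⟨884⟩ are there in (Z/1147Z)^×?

By Lagrange's theorem, ord_1147(884) divides φ(1147) = φ(31·37) = (31−1)·(37−1) = 30·36 = 1080 = 2^3 · 3^3 · 5.
Divisors of 1080: 1, 2, 3, 4, 5, 6, 8, 9, 10, 12, 15, 18, 20, 24, 27, 30, 36, 40, 45, 54, 60, 72, 90, 108, 120, 135, 180, 216, 270, 360, 540, 1080.
Evaluate successive powers at the divisors of 1080:
884^1 ≡ 884 (mod 1147)
884^2 ≡ 349 (mod 1147)
884^3 ≡ 1120 (mod 1147)
884^4 ≡ 219 (mod 1147)
884^5 ≡ 900 (mod 1147)
884^6 ≡ 729 (mod 1147)
884^8 ≡ 934 (mod 1147)
884^9 ≡ 963 (mod 1147)
884^10 ≡ 218 (mod 1147)
884^12 ≡ 380 (mod 1147)
884^15 ≡ 63 (mod 1147)
884^18 ≡ 593 (mod 1147)
884^20 ≡ 497 (mod 1147)
884^24 ≡ 1025 (mod 1147)
884^27 ≡ 1000 (mod 1147)
884^30 ≡ 528 (mod 1147)
884^36 ≡ 667 (mod 1147)
884^40 ≡ 404 (mod 1147)
884^45 ≡ 1 (mod 1147) ✓
So ord_1147(884) = 45, hence |⟨884⟩| = 45.
The index is φ(1147) / ord(884) = 1080 / 45 = 24.

24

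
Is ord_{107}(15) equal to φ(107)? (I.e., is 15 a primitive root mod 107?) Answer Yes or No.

Yes

φ(107) = 107 − 1 = 106 = 2 · 53.
Test 15^(106/q) mod 107 for each prime factor q of 106:
15^53 ≡ 106 (mod 107)  [q = 2: ≢ 1 ✓]
15^2 ≡ 11 (mod 107)  [q = 53: ≢ 1 ✓]
Every test exponent gives a nontrivial residue, hence 15 generates the full group.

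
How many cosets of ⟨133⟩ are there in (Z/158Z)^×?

1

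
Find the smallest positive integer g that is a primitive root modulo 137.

φ(137) = 137 − 1 = 136 = 2^3 · 17.
Test candidates g = 2, 3, … against the prime factors q ∈ {2, 17} of φ(137): g is a generator iff g^(136/q) ≢ 1 for every such q.
g = 2: 2^68 ≡ 1 — hits 1, so not a primitive root.
g = 3: 3^68 ≡ 136; 3^8 ≡ 122 — none is 1, so 3 is a primitive root.
The smallest primitive root modulo 137 is 3.

3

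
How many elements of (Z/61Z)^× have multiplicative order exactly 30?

8

φ(61) = 61 − 1 = 60 = 2^2 · 3 · 5.
Since (Z/61Z)^× is cyclic of order 60, the number of elements of order d is φ(d) when d | 60 and 0 otherwise.
30 = 2 · 3 · 5 divides 60, and φ(30) = 8.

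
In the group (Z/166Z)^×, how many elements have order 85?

0

φ(166) = φ(2)·φ(83) = 1·82 = 82 = 2 · 41.
(Z/166Z)^× is cyclic (|G| = 82); a cyclic group of order m has exactly φ(d) elements of each order d | m, and none otherwise.
Here 82 is not a multiple of 85, so there are no elements of order 85.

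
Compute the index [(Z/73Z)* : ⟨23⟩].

2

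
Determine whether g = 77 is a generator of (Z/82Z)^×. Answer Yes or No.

φ(82) = φ(2)·φ(41) = 1·40 = 40 = 2^3 · 5.
It suffices to check that the order of 77 is not a proper divisor of 40: compute 77^(40/q) for q ∈ {2, 5}.
77^20 ≡ 1 (mod 82)  [q = 2: ≡ 1 ✗]
77^8 ≡ 59 (mod 82)  [q = 5: ≢ 1 ✓]
77^20 ≡ 1 shows ord(77) | 20, strictly less than φ(82); not a primitive root.

No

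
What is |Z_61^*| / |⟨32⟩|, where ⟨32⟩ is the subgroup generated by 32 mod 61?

ord(32) | φ(61) = 61 − 1 = 60 = 2^2 · 3 · 5.
Divisors of 60: 1, 2, 3, 4, 5, 6, 10, 12, 15, 20, 30, 60.
Compute 32^d (mod 61) for the divisors d until we hit 1:
32^1 ≡ 32 (mod 61)
32^2 ≡ 48 (mod 61)
32^3 ≡ 11 (mod 61)
32^4 ≡ 47 (mod 61)
32^5 ≡ 40 (mod 61)
32^6 ≡ 60 (mod 61)
32^10 ≡ 14 (mod 61)
32^12 ≡ 1 (mod 61) ✓
So ord_61(32) = 12, hence |⟨32⟩| = 12.
The index is φ(61) / ord(32) = 60 / 12 = 5.

5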